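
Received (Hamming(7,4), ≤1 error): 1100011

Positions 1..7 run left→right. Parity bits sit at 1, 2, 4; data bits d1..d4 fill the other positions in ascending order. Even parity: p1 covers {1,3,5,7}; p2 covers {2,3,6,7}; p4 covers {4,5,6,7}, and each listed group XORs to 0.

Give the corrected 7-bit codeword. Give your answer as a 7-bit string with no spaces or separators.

1000011

s1 (pos 1,3,5,7): 1⊕0⊕0⊕1 = 0
s2 (pos 2,3,6,7): 1⊕0⊕1⊕1 = 1
s4 (pos 4,5,6,7): 0⊕0⊕1⊕1 = 0
Syndrome s4…s1 = 010 → error at position 2.
Flip position 2: 1100011 → 1000011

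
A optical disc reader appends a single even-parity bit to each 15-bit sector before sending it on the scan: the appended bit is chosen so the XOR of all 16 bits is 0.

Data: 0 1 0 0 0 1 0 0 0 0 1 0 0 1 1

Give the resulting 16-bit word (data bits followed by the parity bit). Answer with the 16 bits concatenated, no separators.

XOR of the 15 data bits: 0⊕1⊕0⊕0⊕0⊕1⊕0⊕0⊕0⊕0⊕1⊕0⊕0⊕1⊕1 = 1
Parity bit = 1 (so all 16 bits XOR to 0).

0100010000100111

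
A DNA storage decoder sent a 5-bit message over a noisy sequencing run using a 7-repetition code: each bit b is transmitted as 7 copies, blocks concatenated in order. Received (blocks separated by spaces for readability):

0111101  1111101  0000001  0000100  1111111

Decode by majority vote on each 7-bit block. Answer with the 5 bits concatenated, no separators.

Block 1 (0111101): 5 ones → 1
Block 2 (1111101): 6 ones → 1
Block 3 (0000001): 1 one → 0
Block 4 (0000100): 1 one → 0
Block 5 (1111111): 7 ones → 1

11001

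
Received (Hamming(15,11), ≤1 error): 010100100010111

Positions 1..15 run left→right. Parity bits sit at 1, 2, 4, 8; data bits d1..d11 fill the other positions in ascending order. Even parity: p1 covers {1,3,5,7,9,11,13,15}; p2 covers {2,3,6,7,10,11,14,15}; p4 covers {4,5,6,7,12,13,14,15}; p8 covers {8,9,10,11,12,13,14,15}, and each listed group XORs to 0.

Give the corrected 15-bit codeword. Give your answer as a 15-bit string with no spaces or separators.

s1 (pos 1,3,5,7,9,11,13,15): 0⊕0⊕0⊕1⊕0⊕1⊕1⊕1 = 0
s2 (pos 2,3,6,7,10,11,14,15): 1⊕0⊕0⊕1⊕0⊕1⊕1⊕1 = 1
s4 (pos 4,5,6,7,12,13,14,15): 1⊕0⊕0⊕1⊕0⊕1⊕1⊕1 = 1
s8 (pos 8,9,10,11,12,13,14,15): 0⊕0⊕0⊕1⊕0⊕1⊕1⊕1 = 0
Syndrome s8…s1 = 0110 → error at position 6.
Flip position 6: 010100100010111 → 010101100010111

010101100010111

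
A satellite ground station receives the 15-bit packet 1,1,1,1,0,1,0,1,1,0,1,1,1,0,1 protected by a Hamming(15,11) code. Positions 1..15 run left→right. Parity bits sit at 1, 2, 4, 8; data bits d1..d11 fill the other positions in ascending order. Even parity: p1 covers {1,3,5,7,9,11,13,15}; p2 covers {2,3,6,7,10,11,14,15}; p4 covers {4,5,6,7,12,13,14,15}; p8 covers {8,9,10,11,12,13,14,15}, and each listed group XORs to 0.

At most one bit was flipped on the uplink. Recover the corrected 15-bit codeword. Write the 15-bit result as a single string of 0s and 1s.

111100011011101

s1 (pos 1,3,5,7,9,11,13,15): 1⊕1⊕0⊕0⊕1⊕1⊕1⊕1 = 0
s2 (pos 2,3,6,7,10,11,14,15): 1⊕1⊕1⊕0⊕0⊕1⊕0⊕1 = 1
s4 (pos 4,5,6,7,12,13,14,15): 1⊕0⊕1⊕0⊕1⊕1⊕0⊕1 = 1
s8 (pos 8,9,10,11,12,13,14,15): 1⊕1⊕0⊕1⊕1⊕1⊕0⊕1 = 0
Syndrome s8…s1 = 0110 → error at position 6.
Flip position 6: 111101011011101 → 111100011011101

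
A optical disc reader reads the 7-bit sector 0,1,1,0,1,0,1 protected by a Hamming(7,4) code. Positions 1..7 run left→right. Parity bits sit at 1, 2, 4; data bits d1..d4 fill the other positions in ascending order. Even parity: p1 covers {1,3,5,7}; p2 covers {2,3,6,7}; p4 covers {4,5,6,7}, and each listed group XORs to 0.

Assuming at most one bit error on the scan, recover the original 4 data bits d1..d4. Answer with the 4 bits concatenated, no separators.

s1 (pos 1,3,5,7): 0⊕1⊕1⊕1 = 1
s2 (pos 2,3,6,7): 1⊕1⊕0⊕1 = 1
s4 (pos 4,5,6,7): 0⊕1⊕0⊕1 = 0
Syndrome s4…s1 = 011 → error at position 3.
Flip position 3: 0110101 → 0100101
Read data bits from positions 3,5,6,7: 0101

0101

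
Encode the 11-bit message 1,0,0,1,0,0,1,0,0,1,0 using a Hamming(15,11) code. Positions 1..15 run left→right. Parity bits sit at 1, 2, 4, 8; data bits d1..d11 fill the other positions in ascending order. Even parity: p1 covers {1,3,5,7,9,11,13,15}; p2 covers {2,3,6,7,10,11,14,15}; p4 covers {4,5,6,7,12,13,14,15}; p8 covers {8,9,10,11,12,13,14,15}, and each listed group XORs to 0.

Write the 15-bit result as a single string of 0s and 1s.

101000100010010

Place data at non-parity positions: p1 p2 1 p4 0 0 1 p8 0 0 1 0 0 1 0
p1 (pos 1,3,5,7,9,11,13,15): XOR of data positions = 1⊕0⊕1⊕0⊕1⊕0⊕0 = 1
p2 (pos 2,3,6,7,10,11,14,15): XOR of data positions = 1⊕0⊕1⊕0⊕1⊕1⊕0 = 0
p4 (pos 4,5,6,7,12,13,14,15): XOR of data positions = 0⊕0⊕1⊕0⊕0⊕1⊕0 = 0
p8 (pos 8,9,10,11,12,13,14,15): XOR of data positions = 0⊕0⊕1⊕0⊕0⊕1⊕0 = 0
Codeword: 101000100010010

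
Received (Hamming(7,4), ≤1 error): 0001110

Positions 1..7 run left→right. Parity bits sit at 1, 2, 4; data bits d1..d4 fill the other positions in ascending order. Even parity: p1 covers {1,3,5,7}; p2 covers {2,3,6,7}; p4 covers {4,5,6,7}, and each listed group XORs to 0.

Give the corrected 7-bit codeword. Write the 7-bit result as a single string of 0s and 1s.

0001111

s1 (pos 1,3,5,7): 0⊕0⊕1⊕0 = 1
s2 (pos 2,3,6,7): 0⊕0⊕1⊕0 = 1
s4 (pos 4,5,6,7): 1⊕1⊕1⊕0 = 1
Syndrome s4…s1 = 111 → error at position 7.
Flip position 7: 0001110 → 0001111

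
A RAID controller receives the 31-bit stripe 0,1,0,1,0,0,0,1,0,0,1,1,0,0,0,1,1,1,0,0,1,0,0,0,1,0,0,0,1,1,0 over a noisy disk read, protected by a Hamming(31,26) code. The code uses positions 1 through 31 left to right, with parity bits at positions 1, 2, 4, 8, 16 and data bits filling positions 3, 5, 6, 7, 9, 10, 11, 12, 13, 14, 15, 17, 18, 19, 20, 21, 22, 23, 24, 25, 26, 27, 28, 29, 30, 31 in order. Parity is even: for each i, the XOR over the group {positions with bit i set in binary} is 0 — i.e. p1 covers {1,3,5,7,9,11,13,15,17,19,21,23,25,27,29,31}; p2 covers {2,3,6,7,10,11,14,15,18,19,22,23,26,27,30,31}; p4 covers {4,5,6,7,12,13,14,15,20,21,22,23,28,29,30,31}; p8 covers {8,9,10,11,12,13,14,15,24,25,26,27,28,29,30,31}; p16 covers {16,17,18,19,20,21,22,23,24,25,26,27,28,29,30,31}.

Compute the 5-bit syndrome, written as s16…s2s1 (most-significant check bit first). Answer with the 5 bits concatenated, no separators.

10101

s1 (pos 1,3,5,7,9,11,13,15,17,19,21,23,25,27,29,31): 0⊕0⊕0⊕0⊕0⊕1⊕0⊕0⊕1⊕0⊕1⊕0⊕1⊕0⊕1⊕0 = 1
s2 (pos 2,3,6,7,10,11,14,15,18,19,22,23,26,27,30,31): 1⊕0⊕0⊕0⊕0⊕1⊕0⊕0⊕1⊕0⊕0⊕0⊕0⊕0⊕1⊕0 = 0
s4 (pos 4,5,6,7,12,13,14,15,20,21,22,23,28,29,30,31): 1⊕0⊕0⊕0⊕1⊕0⊕0⊕0⊕0⊕1⊕0⊕0⊕0⊕1⊕1⊕0 = 1
s8 (pos 8,9,10,11,12,13,14,15,24,25,26,27,28,29,30,31): 1⊕0⊕0⊕1⊕1⊕0⊕0⊕0⊕0⊕1⊕0⊕0⊕0⊕1⊕1⊕0 = 0
s16 (pos 16,17,18,19,20,21,22,23,24,25,26,27,28,29,30,31): 1⊕1⊕1⊕0⊕0⊕1⊕0⊕0⊕0⊕1⊕0⊕0⊕0⊕1⊕1⊕0 = 1
Syndrome s16…s1 = 10101 → error at position 21.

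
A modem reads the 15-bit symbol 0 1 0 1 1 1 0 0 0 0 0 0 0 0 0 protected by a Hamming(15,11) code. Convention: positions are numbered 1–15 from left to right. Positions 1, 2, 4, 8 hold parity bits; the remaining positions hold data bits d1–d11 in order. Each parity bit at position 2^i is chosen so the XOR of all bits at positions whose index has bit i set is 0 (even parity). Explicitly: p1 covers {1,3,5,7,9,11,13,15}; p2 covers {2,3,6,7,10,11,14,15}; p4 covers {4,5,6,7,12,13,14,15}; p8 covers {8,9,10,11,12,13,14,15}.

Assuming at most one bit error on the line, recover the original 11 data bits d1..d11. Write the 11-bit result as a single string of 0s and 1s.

00100000000

s1 (pos 1,3,5,7,9,11,13,15): 0⊕0⊕1⊕0⊕0⊕0⊕0⊕0 = 1
s2 (pos 2,3,6,7,10,11,14,15): 1⊕0⊕1⊕0⊕0⊕0⊕0⊕0 = 0
s4 (pos 4,5,6,7,12,13,14,15): 1⊕1⊕1⊕0⊕0⊕0⊕0⊕0 = 1
s8 (pos 8,9,10,11,12,13,14,15): 0⊕0⊕0⊕0⊕0⊕0⊕0⊕0 = 0
Syndrome s8…s1 = 0101 → error at position 5.
Flip position 5: 010111000000000 → 010101000000000
Read data bits from positions 3,5,6,7,9,10,11,12,13,14,15: 00100000000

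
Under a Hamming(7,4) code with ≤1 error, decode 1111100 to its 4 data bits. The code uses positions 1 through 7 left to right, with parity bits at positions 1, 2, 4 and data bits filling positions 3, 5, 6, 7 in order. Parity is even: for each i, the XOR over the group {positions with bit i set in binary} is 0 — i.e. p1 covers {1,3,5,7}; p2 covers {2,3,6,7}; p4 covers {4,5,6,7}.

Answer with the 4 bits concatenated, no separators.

s1 (pos 1,3,5,7): 1⊕1⊕1⊕0 = 1
s2 (pos 2,3,6,7): 1⊕1⊕0⊕0 = 0
s4 (pos 4,5,6,7): 1⊕1⊕0⊕0 = 0
Syndrome s4…s1 = 001 → error at position 1.
Flip position 1: 1111100 → 0111100
Read data bits from positions 3,5,6,7: 1100

1100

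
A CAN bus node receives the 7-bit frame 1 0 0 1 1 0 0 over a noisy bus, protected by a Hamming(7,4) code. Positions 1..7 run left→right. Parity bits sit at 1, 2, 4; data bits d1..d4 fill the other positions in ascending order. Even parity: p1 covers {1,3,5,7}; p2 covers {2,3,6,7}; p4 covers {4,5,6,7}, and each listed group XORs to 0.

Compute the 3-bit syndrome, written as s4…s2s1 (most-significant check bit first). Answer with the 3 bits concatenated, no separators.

000

s1 (pos 1,3,5,7): 1⊕0⊕1⊕0 = 0
s2 (pos 2,3,6,7): 0⊕0⊕0⊕0 = 0
s4 (pos 4,5,6,7): 1⊕1⊕0⊕0 = 0
Syndrome s4…s1 = 000 → no error.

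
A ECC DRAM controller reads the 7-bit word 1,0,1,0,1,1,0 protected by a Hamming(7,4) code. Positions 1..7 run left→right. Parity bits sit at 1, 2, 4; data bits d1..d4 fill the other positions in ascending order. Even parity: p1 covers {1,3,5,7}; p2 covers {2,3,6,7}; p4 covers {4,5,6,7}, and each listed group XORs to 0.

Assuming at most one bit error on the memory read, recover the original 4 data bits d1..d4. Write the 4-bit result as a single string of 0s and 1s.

s1 (pos 1,3,5,7): 1⊕1⊕1⊕0 = 1
s2 (pos 2,3,6,7): 0⊕1⊕1⊕0 = 0
s4 (pos 4,5,6,7): 0⊕1⊕1⊕0 = 0
Syndrome s4…s1 = 001 → error at position 1.
Flip position 1: 1010110 → 0010110
Read data bits from positions 3,5,6,7: 1110

1110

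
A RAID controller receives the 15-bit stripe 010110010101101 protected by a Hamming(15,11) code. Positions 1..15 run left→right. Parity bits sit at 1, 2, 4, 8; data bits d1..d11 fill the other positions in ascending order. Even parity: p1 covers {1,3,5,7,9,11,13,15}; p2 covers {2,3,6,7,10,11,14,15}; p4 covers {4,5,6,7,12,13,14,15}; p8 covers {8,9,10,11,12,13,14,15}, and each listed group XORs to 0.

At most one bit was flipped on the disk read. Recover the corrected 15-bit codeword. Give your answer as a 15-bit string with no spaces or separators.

010110010101100

s1 (pos 1,3,5,7,9,11,13,15): 0⊕0⊕1⊕0⊕0⊕0⊕1⊕1 = 1
s2 (pos 2,3,6,7,10,11,14,15): 1⊕0⊕0⊕0⊕1⊕0⊕0⊕1 = 1
s4 (pos 4,5,6,7,12,13,14,15): 1⊕1⊕0⊕0⊕1⊕1⊕0⊕1 = 1
s8 (pos 8,9,10,11,12,13,14,15): 1⊕0⊕1⊕0⊕1⊕1⊕0⊕1 = 1
Syndrome s8…s1 = 1111 → error at position 15.
Flip position 15: 010110010101101 → 010110010101100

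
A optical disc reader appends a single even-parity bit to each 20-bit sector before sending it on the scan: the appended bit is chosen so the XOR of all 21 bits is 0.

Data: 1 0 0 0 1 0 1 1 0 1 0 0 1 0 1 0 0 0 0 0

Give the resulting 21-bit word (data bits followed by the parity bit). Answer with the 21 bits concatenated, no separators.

100010110100101000001

XOR of the 20 data bits: 1⊕0⊕0⊕0⊕1⊕0⊕1⊕1⊕0⊕1⊕0⊕0⊕1⊕0⊕1⊕0⊕0⊕0⊕0⊕0 = 1
Parity bit = 1 (so all 21 bits XOR to 0).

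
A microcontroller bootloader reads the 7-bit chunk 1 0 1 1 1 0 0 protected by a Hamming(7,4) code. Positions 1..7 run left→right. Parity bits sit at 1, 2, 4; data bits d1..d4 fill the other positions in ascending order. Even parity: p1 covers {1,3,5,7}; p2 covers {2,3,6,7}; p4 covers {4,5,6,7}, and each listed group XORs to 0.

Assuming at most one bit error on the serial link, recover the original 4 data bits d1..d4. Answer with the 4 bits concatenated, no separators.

s1 (pos 1,3,5,7): 1⊕1⊕1⊕0 = 1
s2 (pos 2,3,6,7): 0⊕1⊕0⊕0 = 1
s4 (pos 4,5,6,7): 1⊕1⊕0⊕0 = 0
Syndrome s4…s1 = 011 → error at position 3.
Flip position 3: 1011100 → 1001100
Read data bits from positions 3,5,6,7: 0100

0100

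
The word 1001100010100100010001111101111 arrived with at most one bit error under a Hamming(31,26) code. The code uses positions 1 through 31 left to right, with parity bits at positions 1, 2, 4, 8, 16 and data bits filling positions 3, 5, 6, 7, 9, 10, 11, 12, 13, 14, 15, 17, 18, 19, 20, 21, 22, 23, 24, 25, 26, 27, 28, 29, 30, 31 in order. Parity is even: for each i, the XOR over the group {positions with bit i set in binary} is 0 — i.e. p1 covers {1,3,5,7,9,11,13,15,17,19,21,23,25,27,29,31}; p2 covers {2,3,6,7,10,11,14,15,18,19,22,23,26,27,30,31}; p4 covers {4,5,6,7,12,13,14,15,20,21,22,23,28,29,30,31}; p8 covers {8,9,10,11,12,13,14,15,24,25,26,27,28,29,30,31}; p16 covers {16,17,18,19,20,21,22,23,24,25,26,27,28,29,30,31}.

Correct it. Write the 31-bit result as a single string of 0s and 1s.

s1 (pos 1,3,5,7,9,11,13,15,17,19,21,23,25,27,29,31): 1⊕0⊕1⊕0⊕1⊕1⊕0⊕0⊕0⊕0⊕0⊕1⊕1⊕0⊕1⊕1 = 0
s2 (pos 2,3,6,7,10,11,14,15,18,19,22,23,26,27,30,31): 0⊕0⊕0⊕0⊕0⊕1⊕1⊕0⊕1⊕0⊕1⊕1⊕1⊕0⊕1⊕1 = 0
s4 (pos 4,5,6,7,12,13,14,15,20,21,22,23,28,29,30,31): 1⊕1⊕0⊕0⊕0⊕0⊕1⊕0⊕0⊕0⊕1⊕1⊕1⊕1⊕1⊕1 = 1
s8 (pos 8,9,10,11,12,13,14,15,24,25,26,27,28,29,30,31): 0⊕1⊕0⊕1⊕0⊕0⊕1⊕0⊕1⊕1⊕1⊕0⊕1⊕1⊕1⊕1 = 0
s16 (pos 16,17,18,19,20,21,22,23,24,25,26,27,28,29,30,31): 0⊕0⊕1⊕0⊕0⊕0⊕1⊕1⊕1⊕1⊕1⊕0⊕1⊕1⊕1⊕1 = 0
Syndrome s16…s1 = 00100 → error at position 4.
Flip position 4: 1001100010100100010001111101111 → 1000100010100100010001111101111

1000100010100100010001111101111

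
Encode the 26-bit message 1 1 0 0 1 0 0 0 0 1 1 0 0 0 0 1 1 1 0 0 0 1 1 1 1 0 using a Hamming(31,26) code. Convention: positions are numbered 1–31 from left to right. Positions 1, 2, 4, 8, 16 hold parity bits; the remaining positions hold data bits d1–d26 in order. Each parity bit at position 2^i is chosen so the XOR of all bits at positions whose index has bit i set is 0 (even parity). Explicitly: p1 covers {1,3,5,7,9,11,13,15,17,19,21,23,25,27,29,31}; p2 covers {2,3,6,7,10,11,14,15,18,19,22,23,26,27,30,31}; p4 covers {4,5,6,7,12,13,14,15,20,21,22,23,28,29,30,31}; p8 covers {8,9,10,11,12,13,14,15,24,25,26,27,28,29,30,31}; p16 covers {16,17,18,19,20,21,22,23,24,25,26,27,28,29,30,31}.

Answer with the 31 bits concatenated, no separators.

Place data at non-parity positions: p1 p2 1 p4 1 0 0 p8 1 0 0 0 0 1 1 p16 0 0 0 0 1 1 1 0 0 0 1 1 1 1 0
p1 (pos 1,3,5,7,9,11,13,15,17,19,21,23,25,27,29,31): XOR of data positions = 1⊕1⊕0⊕1⊕0⊕0⊕1⊕0⊕0⊕1⊕1⊕0⊕1⊕1⊕0 = 0
p2 (pos 2,3,6,7,10,11,14,15,18,19,22,23,26,27,30,31): XOR of data positions = 1⊕0⊕0⊕0⊕0⊕1⊕1⊕0⊕0⊕1⊕1⊕0⊕1⊕1⊕0 = 1
p4 (pos 4,5,6,7,12,13,14,15,20,21,22,23,28,29,30,31): XOR of data positions = 1⊕0⊕0⊕0⊕0⊕1⊕1⊕0⊕1⊕1⊕1⊕1⊕1⊕1⊕0 = 1
p8 (pos 8,9,10,11,12,13,14,15,24,25,26,27,28,29,30,31): XOR of data positions = 1⊕0⊕0⊕0⊕0⊕1⊕1⊕0⊕0⊕0⊕1⊕1⊕1⊕1⊕0 = 1
p16 (pos 16,17,18,19,20,21,22,23,24,25,26,27,28,29,30,31): XOR of data positions = 0⊕0⊕0⊕0⊕1⊕1⊕1⊕0⊕0⊕0⊕1⊕1⊕1⊕1⊕0 = 1
Codeword: 0111100110000111000011100011110

0111100110000111000011100011110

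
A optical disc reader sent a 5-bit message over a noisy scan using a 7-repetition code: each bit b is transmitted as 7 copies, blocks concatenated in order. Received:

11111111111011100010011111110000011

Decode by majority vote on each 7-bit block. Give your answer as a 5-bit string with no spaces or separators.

Block 1 (1111111): 7 ones → 1
Block 2 (1111011): 6 ones → 1
Block 3 (1000100): 2 ones → 0
Block 4 (1111111): 7 ones → 1
Block 5 (0000011): 2 ones → 0

11010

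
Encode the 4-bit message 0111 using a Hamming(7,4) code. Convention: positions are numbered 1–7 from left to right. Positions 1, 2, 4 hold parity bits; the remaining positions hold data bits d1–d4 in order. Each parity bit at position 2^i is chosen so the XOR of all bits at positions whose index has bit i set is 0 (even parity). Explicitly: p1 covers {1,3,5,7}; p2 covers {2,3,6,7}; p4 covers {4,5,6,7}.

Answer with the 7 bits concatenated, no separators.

Place data at non-parity positions: p1 p2 0 p4 1 1 1
p1 (pos 1,3,5,7): XOR of data positions = 0⊕1⊕1 = 0
p2 (pos 2,3,6,7): XOR of data positions = 0⊕1⊕1 = 0
p4 (pos 4,5,6,7): XOR of data positions = 1⊕1⊕1 = 1
Codeword: 0001111

0001111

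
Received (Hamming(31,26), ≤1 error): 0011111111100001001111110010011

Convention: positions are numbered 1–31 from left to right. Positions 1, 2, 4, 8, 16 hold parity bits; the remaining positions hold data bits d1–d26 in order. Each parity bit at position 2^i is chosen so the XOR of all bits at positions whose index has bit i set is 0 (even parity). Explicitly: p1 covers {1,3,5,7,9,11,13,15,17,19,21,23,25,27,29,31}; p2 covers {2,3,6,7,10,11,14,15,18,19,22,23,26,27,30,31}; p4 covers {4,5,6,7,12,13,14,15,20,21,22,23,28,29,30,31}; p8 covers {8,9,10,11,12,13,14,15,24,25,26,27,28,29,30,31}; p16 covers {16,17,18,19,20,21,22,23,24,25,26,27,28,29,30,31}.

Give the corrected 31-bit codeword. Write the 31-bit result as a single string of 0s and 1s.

s1 (pos 1,3,5,7,9,11,13,15,17,19,21,23,25,27,29,31): 0⊕1⊕1⊕1⊕1⊕1⊕0⊕0⊕0⊕1⊕1⊕1⊕0⊕1⊕0⊕1 = 0
s2 (pos 2,3,6,7,10,11,14,15,18,19,22,23,26,27,30,31): 0⊕1⊕1⊕1⊕1⊕1⊕0⊕0⊕0⊕1⊕1⊕1⊕0⊕1⊕1⊕1 = 1
s4 (pos 4,5,6,7,12,13,14,15,20,21,22,23,28,29,30,31): 1⊕1⊕1⊕1⊕0⊕0⊕0⊕0⊕1⊕1⊕1⊕1⊕0⊕0⊕1⊕1 = 0
s8 (pos 8,9,10,11,12,13,14,15,24,25,26,27,28,29,30,31): 1⊕1⊕1⊕1⊕0⊕0⊕0⊕0⊕1⊕0⊕0⊕1⊕0⊕0⊕1⊕1 = 0
s16 (pos 16,17,18,19,20,21,22,23,24,25,26,27,28,29,30,31): 1⊕0⊕0⊕1⊕1⊕1⊕1⊕1⊕1⊕0⊕0⊕1⊕0⊕0⊕1⊕1 = 0
Syndrome s16…s1 = 00010 → error at position 2.
Flip position 2: 0011111111100001001111110010011 → 0111111111100001001111110010011

0111111111100001001111110010011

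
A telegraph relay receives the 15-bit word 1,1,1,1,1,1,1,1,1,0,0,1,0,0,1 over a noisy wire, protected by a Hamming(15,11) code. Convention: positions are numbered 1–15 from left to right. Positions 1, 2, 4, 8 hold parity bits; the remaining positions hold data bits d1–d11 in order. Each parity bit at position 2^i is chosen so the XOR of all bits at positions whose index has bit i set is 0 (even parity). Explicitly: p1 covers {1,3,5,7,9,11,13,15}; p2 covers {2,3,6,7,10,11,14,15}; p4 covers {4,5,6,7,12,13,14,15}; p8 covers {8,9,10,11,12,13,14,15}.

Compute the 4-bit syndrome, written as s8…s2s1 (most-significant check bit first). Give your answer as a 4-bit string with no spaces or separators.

0010

s1 (pos 1,3,5,7,9,11,13,15): 1⊕1⊕1⊕1⊕1⊕0⊕0⊕1 = 0
s2 (pos 2,3,6,7,10,11,14,15): 1⊕1⊕1⊕1⊕0⊕0⊕0⊕1 = 1
s4 (pos 4,5,6,7,12,13,14,15): 1⊕1⊕1⊕1⊕1⊕0⊕0⊕1 = 0
s8 (pos 8,9,10,11,12,13,14,15): 1⊕1⊕0⊕0⊕1⊕0⊕0⊕1 = 0
Syndrome s8…s1 = 0010 → error at position 2.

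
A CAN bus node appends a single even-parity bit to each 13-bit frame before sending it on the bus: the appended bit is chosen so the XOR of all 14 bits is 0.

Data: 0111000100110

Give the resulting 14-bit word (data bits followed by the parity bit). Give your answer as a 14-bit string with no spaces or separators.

01110001001100

XOR of the 13 data bits: 0⊕1⊕1⊕1⊕0⊕0⊕0⊕1⊕0⊕0⊕1⊕1⊕0 = 0
Parity bit = 0 (so all 14 bits XOR to 0).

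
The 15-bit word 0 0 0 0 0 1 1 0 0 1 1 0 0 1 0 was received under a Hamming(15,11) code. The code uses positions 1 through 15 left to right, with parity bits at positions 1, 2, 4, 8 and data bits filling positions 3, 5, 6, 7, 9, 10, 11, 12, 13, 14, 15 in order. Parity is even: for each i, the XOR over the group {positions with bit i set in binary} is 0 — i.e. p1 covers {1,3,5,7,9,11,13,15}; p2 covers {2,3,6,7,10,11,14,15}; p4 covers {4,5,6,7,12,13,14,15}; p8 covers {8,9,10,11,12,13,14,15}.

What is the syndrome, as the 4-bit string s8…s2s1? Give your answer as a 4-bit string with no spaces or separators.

1110

s1 (pos 1,3,5,7,9,11,13,15): 0⊕0⊕0⊕1⊕0⊕1⊕0⊕0 = 0
s2 (pos 2,3,6,7,10,11,14,15): 0⊕0⊕1⊕1⊕1⊕1⊕1⊕0 = 1
s4 (pos 4,5,6,7,12,13,14,15): 0⊕0⊕1⊕1⊕0⊕0⊕1⊕0 = 1
s8 (pos 8,9,10,11,12,13,14,15): 0⊕0⊕1⊕1⊕0⊕0⊕1⊕0 = 1
Syndrome s8…s1 = 1110 → error at position 14.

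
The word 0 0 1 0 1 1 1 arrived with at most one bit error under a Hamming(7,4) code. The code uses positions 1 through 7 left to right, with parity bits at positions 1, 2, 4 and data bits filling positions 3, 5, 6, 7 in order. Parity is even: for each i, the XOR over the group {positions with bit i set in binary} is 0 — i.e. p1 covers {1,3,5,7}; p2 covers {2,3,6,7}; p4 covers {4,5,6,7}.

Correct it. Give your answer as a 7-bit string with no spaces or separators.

s1 (pos 1,3,5,7): 0⊕1⊕1⊕1 = 1
s2 (pos 2,3,6,7): 0⊕1⊕1⊕1 = 1
s4 (pos 4,5,6,7): 0⊕1⊕1⊕1 = 1
Syndrome s4…s1 = 111 → error at position 7.
Flip position 7: 0010111 → 0010110

0010110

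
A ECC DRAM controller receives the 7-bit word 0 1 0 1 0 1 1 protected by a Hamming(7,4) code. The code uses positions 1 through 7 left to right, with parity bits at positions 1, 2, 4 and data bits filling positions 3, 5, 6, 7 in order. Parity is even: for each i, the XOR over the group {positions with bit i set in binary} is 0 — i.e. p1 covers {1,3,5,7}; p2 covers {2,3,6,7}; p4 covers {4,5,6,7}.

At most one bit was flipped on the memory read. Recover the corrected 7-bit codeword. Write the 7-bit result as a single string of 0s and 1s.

s1 (pos 1,3,5,7): 0⊕0⊕0⊕1 = 1
s2 (pos 2,3,6,7): 1⊕0⊕1⊕1 = 1
s4 (pos 4,5,6,7): 1⊕0⊕1⊕1 = 1
Syndrome s4…s1 = 111 → error at position 7.
Flip position 7: 0101011 → 0101010

0101010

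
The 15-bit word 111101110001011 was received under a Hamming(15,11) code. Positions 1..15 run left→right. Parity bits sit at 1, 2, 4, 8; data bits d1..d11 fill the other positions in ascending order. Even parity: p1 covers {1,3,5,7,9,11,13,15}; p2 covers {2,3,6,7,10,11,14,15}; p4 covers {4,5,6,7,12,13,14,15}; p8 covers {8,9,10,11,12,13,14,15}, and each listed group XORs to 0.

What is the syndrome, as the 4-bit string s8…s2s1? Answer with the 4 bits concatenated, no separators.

s1 (pos 1,3,5,7,9,11,13,15): 1⊕1⊕0⊕1⊕0⊕0⊕0⊕1 = 0
s2 (pos 2,3,6,7,10,11,14,15): 1⊕1⊕1⊕1⊕0⊕0⊕1⊕1 = 0
s4 (pos 4,5,6,7,12,13,14,15): 1⊕0⊕1⊕1⊕1⊕0⊕1⊕1 = 0
s8 (pos 8,9,10,11,12,13,14,15): 1⊕0⊕0⊕0⊕1⊕0⊕1⊕1 = 0
Syndrome s8…s1 = 0000 → no error.

0000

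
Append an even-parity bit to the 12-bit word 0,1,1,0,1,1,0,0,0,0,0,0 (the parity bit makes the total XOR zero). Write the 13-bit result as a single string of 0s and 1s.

XOR of the 12 data bits: 0⊕1⊕1⊕0⊕1⊕1⊕0⊕0⊕0⊕0⊕0⊕0 = 0
Parity bit = 0 (so all 13 bits XOR to 0).

0110110000000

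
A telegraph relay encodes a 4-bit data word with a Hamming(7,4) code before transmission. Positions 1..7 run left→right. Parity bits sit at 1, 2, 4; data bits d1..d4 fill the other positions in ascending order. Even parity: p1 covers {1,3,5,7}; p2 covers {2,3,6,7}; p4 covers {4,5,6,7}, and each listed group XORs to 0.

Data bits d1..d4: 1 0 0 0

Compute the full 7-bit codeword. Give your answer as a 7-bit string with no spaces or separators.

1110000

Place data at non-parity positions: p1 p2 1 p4 0 0 0
p1 (pos 1,3,5,7): XOR of data positions = 1⊕0⊕0 = 1
p2 (pos 2,3,6,7): XOR of data positions = 1⊕0⊕0 = 1
p4 (pos 4,5,6,7): XOR of data positions = 0⊕0⊕0 = 0
Codeword: 1110000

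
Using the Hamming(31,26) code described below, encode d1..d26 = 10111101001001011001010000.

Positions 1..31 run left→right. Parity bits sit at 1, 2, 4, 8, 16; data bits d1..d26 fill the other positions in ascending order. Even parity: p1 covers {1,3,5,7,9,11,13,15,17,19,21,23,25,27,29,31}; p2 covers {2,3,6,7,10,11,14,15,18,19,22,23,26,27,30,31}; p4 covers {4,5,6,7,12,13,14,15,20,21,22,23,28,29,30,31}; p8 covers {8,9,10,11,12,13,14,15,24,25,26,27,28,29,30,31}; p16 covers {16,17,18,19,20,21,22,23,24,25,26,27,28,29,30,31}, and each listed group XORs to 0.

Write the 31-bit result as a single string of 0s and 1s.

Place data at non-parity positions: p1 p2 1 p4 0 1 1 p8 1 1 0 1 0 0 1 p16 0 0 1 0 1 1 0 0 1 0 1 0 0 0 0
p1 (pos 1,3,5,7,9,11,13,15,17,19,21,23,25,27,29,31): XOR of data positions = 1⊕0⊕1⊕1⊕0⊕0⊕1⊕0⊕1⊕1⊕0⊕1⊕1⊕0⊕0 = 0
p2 (pos 2,3,6,7,10,11,14,15,18,19,22,23,26,27,30,31): XOR of data positions = 1⊕1⊕1⊕1⊕0⊕0⊕1⊕0⊕1⊕1⊕0⊕0⊕1⊕0⊕0 = 0
p4 (pos 4,5,6,7,12,13,14,15,20,21,22,23,28,29,30,31): XOR of data positions = 0⊕1⊕1⊕1⊕0⊕0⊕1⊕0⊕1⊕1⊕0⊕0⊕0⊕0⊕0 = 0
p8 (pos 8,9,10,11,12,13,14,15,24,25,26,27,28,29,30,31): XOR of data positions = 1⊕1⊕0⊕1⊕0⊕0⊕1⊕0⊕1⊕0⊕1⊕0⊕0⊕0⊕0 = 0
p16 (pos 16,17,18,19,20,21,22,23,24,25,26,27,28,29,30,31): XOR of data positions = 0⊕0⊕1⊕0⊕1⊕1⊕0⊕0⊕1⊕0⊕1⊕0⊕0⊕0⊕0 = 1
Codeword: 0010011011010011001011001010000

0010011011010011001011001010000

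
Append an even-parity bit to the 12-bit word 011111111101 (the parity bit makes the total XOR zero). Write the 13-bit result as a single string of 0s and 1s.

0111111111010

XOR of the 12 data bits: 0⊕1⊕1⊕1⊕1⊕1⊕1⊕1⊕1⊕1⊕0⊕1 = 0
Parity bit = 0 (so all 13 bits XOR to 0).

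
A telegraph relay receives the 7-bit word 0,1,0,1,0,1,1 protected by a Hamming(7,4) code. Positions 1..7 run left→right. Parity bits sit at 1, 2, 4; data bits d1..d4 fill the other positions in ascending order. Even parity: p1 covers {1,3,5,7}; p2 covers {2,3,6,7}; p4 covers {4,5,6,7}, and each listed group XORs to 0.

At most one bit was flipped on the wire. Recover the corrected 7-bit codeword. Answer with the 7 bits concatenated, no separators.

s1 (pos 1,3,5,7): 0⊕0⊕0⊕1 = 1
s2 (pos 2,3,6,7): 1⊕0⊕1⊕1 = 1
s4 (pos 4,5,6,7): 1⊕0⊕1⊕1 = 1
Syndrome s4…s1 = 111 → error at position 7.
Flip position 7: 0101011 → 0101010

0101010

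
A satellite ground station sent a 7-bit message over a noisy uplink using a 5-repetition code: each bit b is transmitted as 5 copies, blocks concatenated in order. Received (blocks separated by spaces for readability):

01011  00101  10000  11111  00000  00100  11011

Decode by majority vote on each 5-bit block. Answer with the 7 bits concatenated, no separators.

Block 1 (01011): 3 ones → 1
Block 2 (00101): 2 ones → 0
Block 3 (10000): 1 one → 0
Block 4 (11111): 5 ones → 1
Block 5 (00000): 0 ones → 0
Block 6 (00100): 1 one → 0
Block 7 (11011): 4 ones → 1

1001001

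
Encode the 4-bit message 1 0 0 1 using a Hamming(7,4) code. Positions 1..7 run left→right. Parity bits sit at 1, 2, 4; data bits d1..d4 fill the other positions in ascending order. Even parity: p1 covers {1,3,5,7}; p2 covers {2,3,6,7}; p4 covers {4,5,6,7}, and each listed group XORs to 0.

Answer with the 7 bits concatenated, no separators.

Place data at non-parity positions: p1 p2 1 p4 0 0 1
p1 (pos 1,3,5,7): XOR of data positions = 1⊕0⊕1 = 0
p2 (pos 2,3,6,7): XOR of data positions = 1⊕0⊕1 = 0
p4 (pos 4,5,6,7): XOR of data positions = 0⊕0⊕1 = 1
Codeword: 0011001

0011001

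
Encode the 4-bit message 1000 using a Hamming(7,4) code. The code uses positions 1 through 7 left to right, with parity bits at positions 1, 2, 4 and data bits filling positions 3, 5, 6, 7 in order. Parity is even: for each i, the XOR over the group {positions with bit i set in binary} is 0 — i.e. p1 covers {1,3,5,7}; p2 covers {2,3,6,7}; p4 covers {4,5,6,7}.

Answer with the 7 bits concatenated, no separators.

Place data at non-parity positions: p1 p2 1 p4 0 0 0
p1 (pos 1,3,5,7): XOR of data positions = 1⊕0⊕0 = 1
p2 (pos 2,3,6,7): XOR of data positions = 1⊕0⊕0 = 1
p4 (pos 4,5,6,7): XOR of data positions = 0⊕0⊕0 = 0
Codeword: 1110000

1110000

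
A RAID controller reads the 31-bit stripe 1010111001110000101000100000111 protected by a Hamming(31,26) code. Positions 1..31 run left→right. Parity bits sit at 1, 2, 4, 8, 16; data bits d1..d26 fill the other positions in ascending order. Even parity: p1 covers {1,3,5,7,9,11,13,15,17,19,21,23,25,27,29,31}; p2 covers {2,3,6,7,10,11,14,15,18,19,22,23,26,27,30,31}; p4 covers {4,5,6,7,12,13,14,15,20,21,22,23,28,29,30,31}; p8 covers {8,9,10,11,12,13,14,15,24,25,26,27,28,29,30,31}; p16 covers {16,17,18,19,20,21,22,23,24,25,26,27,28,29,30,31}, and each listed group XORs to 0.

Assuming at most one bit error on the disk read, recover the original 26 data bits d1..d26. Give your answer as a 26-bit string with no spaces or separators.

11110111000101000100000111

s1 (pos 1,3,5,7,9,11,13,15,17,19,21,23,25,27,29,31): 1⊕1⊕1⊕1⊕0⊕1⊕0⊕0⊕1⊕1⊕0⊕1⊕0⊕0⊕1⊕1 = 0
s2 (pos 2,3,6,7,10,11,14,15,18,19,22,23,26,27,30,31): 0⊕1⊕1⊕1⊕1⊕1⊕0⊕0⊕0⊕1⊕0⊕1⊕0⊕0⊕1⊕1 = 1
s4 (pos 4,5,6,7,12,13,14,15,20,21,22,23,28,29,30,31): 0⊕1⊕1⊕1⊕1⊕0⊕0⊕0⊕0⊕0⊕0⊕1⊕0⊕1⊕1⊕1 = 0
s8 (pos 8,9,10,11,12,13,14,15,24,25,26,27,28,29,30,31): 0⊕0⊕1⊕1⊕1⊕0⊕0⊕0⊕0⊕0⊕0⊕0⊕0⊕1⊕1⊕1 = 0
s16 (pos 16,17,18,19,20,21,22,23,24,25,26,27,28,29,30,31): 0⊕1⊕0⊕1⊕0⊕0⊕0⊕1⊕0⊕0⊕0⊕0⊕0⊕1⊕1⊕1 = 0
Syndrome s16…s1 = 00010 → error at position 2.
Flip position 2: 1010111001110000101000100000111 → 1110111001110000101000100000111
Read data bits from positions 3,5,6,7,9,10,11,12,13,14,15,17,18,19,20,21,22,23,24,25,26,27,28,29,30,31: 11110111000101000100000111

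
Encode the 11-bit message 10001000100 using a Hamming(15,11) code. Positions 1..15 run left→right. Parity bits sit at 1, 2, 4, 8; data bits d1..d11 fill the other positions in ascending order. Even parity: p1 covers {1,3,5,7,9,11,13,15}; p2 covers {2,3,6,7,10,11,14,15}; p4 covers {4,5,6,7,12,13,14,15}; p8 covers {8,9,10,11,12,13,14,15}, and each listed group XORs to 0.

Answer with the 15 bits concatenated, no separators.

111100001000100

Place data at non-parity positions: p1 p2 1 p4 0 0 0 p8 1 0 0 0 1 0 0
p1 (pos 1,3,5,7,9,11,13,15): XOR of data positions = 1⊕0⊕0⊕1⊕0⊕1⊕0 = 1
p2 (pos 2,3,6,7,10,11,14,15): XOR of data positions = 1⊕0⊕0⊕0⊕0⊕0⊕0 = 1
p4 (pos 4,5,6,7,12,13,14,15): XOR of data positions = 0⊕0⊕0⊕0⊕1⊕0⊕0 = 1
p8 (pos 8,9,10,11,12,13,14,15): XOR of data positions = 1⊕0⊕0⊕0⊕1⊕0⊕0 = 0
Codeword: 111100001000100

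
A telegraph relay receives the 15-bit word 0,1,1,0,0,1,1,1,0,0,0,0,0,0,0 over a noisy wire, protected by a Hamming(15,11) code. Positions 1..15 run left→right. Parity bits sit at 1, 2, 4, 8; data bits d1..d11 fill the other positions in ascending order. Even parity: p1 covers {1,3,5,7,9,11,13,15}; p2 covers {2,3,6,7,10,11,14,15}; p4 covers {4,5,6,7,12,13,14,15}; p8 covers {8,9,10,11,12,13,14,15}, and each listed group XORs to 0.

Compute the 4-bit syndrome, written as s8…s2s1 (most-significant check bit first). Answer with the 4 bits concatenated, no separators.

s1 (pos 1,3,5,7,9,11,13,15): 0⊕1⊕0⊕1⊕0⊕0⊕0⊕0 = 0
s2 (pos 2,3,6,7,10,11,14,15): 1⊕1⊕1⊕1⊕0⊕0⊕0⊕0 = 0
s4 (pos 4,5,6,7,12,13,14,15): 0⊕0⊕1⊕1⊕0⊕0⊕0⊕0 = 0
s8 (pos 8,9,10,11,12,13,14,15): 1⊕0⊕0⊕0⊕0⊕0⊕0⊕0 = 1
Syndrome s8…s1 = 1000 → error at position 8.

1000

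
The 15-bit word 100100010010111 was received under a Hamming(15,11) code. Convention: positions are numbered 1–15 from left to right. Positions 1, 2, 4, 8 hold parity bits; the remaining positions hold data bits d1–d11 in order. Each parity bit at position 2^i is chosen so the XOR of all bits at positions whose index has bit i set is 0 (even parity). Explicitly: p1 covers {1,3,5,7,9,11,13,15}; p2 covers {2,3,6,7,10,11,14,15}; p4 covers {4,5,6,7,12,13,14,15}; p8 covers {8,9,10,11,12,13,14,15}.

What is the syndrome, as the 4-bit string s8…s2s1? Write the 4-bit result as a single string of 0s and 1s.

1010

s1 (pos 1,3,5,7,9,11,13,15): 1⊕0⊕0⊕0⊕0⊕1⊕1⊕1 = 0
s2 (pos 2,3,6,7,10,11,14,15): 0⊕0⊕0⊕0⊕0⊕1⊕1⊕1 = 1
s4 (pos 4,5,6,7,12,13,14,15): 1⊕0⊕0⊕0⊕0⊕1⊕1⊕1 = 0
s8 (pos 8,9,10,11,12,13,14,15): 1⊕0⊕0⊕1⊕0⊕1⊕1⊕1 = 1
Syndrome s8…s1 = 1010 → error at position 10.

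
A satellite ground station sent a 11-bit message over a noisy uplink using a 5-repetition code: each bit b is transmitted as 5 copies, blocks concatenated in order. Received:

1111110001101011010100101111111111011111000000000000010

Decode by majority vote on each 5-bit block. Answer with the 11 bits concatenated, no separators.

10110111000

Block 1 (11111): 5 ones → 1
Block 2 (10001): 2 ones → 0
Block 3 (10101): 3 ones → 1
Block 4 (10101): 3 ones → 1
Block 5 (00101): 2 ones → 0
Block 6 (11111): 5 ones → 1
Block 7 (11110): 4 ones → 1
Block 8 (11111): 5 ones → 1
Block 9 (00000): 0 ones → 0
Block 10 (00000): 0 ones → 0
Block 11 (00010): 1 one → 0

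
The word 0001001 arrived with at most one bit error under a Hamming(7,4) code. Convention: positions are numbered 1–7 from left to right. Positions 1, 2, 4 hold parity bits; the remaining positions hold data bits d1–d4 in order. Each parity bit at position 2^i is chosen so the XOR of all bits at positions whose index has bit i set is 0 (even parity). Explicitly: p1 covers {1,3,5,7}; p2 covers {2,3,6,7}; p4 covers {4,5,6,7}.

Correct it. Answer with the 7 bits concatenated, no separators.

0011001

s1 (pos 1,3,5,7): 0⊕0⊕0⊕1 = 1
s2 (pos 2,3,6,7): 0⊕0⊕0⊕1 = 1
s4 (pos 4,5,6,7): 1⊕0⊕0⊕1 = 0
Syndrome s4…s1 = 011 → error at position 3.
Flip position 3: 0001001 → 0011001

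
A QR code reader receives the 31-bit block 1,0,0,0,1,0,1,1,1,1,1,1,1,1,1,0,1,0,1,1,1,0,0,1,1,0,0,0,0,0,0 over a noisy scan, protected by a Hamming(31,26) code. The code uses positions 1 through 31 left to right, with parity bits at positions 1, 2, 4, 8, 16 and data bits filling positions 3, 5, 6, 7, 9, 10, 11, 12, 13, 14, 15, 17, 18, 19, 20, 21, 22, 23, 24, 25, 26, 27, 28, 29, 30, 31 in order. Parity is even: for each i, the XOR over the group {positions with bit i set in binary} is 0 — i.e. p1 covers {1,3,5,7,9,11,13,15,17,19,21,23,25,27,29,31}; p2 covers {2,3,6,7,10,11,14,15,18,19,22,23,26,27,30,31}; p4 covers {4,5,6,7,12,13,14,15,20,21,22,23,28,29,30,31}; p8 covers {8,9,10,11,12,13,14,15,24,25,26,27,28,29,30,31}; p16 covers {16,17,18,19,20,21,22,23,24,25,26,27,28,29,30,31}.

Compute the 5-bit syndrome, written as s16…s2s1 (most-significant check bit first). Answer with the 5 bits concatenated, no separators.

s1 (pos 1,3,5,7,9,11,13,15,17,19,21,23,25,27,29,31): 1⊕0⊕1⊕1⊕1⊕1⊕1⊕1⊕1⊕1⊕1⊕0⊕1⊕0⊕0⊕0 = 1
s2 (pos 2,3,6,7,10,11,14,15,18,19,22,23,26,27,30,31): 0⊕0⊕0⊕1⊕1⊕1⊕1⊕1⊕0⊕1⊕0⊕0⊕0⊕0⊕0⊕0 = 0
s4 (pos 4,5,6,7,12,13,14,15,20,21,22,23,28,29,30,31): 0⊕1⊕0⊕1⊕1⊕1⊕1⊕1⊕1⊕1⊕0⊕0⊕0⊕0⊕0⊕0 = 0
s8 (pos 8,9,10,11,12,13,14,15,24,25,26,27,28,29,30,31): 1⊕1⊕1⊕1⊕1⊕1⊕1⊕1⊕1⊕1⊕0⊕0⊕0⊕0⊕0⊕0 = 0
s16 (pos 16,17,18,19,20,21,22,23,24,25,26,27,28,29,30,31): 0⊕1⊕0⊕1⊕1⊕1⊕0⊕0⊕1⊕1⊕0⊕0⊕0⊕0⊕0⊕0 = 0
Syndrome s16…s1 = 00001 → error at position 1.

00001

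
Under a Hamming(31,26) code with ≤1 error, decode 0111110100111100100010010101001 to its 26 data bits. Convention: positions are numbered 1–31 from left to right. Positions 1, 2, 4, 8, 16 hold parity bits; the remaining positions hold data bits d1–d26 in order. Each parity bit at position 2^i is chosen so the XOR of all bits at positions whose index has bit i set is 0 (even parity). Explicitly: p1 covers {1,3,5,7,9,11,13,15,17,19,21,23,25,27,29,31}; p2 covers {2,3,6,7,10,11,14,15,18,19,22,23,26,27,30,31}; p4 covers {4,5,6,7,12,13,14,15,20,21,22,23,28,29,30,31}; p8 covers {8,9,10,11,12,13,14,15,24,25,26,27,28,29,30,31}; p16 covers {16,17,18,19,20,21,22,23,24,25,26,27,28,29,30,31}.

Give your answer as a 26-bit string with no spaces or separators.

s1 (pos 1,3,5,7,9,11,13,15,17,19,21,23,25,27,29,31): 0⊕1⊕1⊕0⊕0⊕1⊕1⊕0⊕1⊕0⊕1⊕0⊕0⊕0⊕0⊕1 = 1
s2 (pos 2,3,6,7,10,11,14,15,18,19,22,23,26,27,30,31): 1⊕1⊕1⊕0⊕0⊕1⊕1⊕0⊕0⊕0⊕0⊕0⊕1⊕0⊕0⊕1 = 1
s4 (pos 4,5,6,7,12,13,14,15,20,21,22,23,28,29,30,31): 1⊕1⊕1⊕0⊕1⊕1⊕1⊕0⊕0⊕1⊕0⊕0⊕1⊕0⊕0⊕1 = 1
s8 (pos 8,9,10,11,12,13,14,15,24,25,26,27,28,29,30,31): 1⊕0⊕0⊕1⊕1⊕1⊕1⊕0⊕1⊕0⊕1⊕0⊕1⊕0⊕0⊕1 = 1
s16 (pos 16,17,18,19,20,21,22,23,24,25,26,27,28,29,30,31): 0⊕1⊕0⊕0⊕0⊕1⊕0⊕0⊕1⊕0⊕1⊕0⊕1⊕0⊕0⊕1 = 0
Syndrome s16…s1 = 01111 → error at position 15.
Flip position 15: 0111110100111100100010010101001 → 0111110100111110100010010101001
Read data bits from positions 3,5,6,7,9,10,11,12,13,14,15,17,18,19,20,21,22,23,24,25,26,27,28,29,30,31: 11100011111100010010101001

11100011111100010010101001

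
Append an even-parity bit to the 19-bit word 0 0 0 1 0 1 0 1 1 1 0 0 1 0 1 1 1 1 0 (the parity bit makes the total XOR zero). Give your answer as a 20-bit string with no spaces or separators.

00010101110010111100

XOR of the 19 data bits: 0⊕0⊕0⊕1⊕0⊕1⊕0⊕1⊕1⊕1⊕0⊕0⊕1⊕0⊕1⊕1⊕1⊕1⊕0 = 0
Parity bit = 0 (so all 20 bits XOR to 0).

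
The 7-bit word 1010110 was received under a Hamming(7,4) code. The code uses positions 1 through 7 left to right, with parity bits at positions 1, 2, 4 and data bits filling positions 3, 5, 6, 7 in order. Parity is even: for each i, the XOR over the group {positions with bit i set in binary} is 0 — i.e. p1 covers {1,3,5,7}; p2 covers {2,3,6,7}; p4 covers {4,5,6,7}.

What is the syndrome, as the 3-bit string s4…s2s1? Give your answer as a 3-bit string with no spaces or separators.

001

s1 (pos 1,3,5,7): 1⊕1⊕1⊕0 = 1
s2 (pos 2,3,6,7): 0⊕1⊕1⊕0 = 0
s4 (pos 4,5,6,7): 0⊕1⊕1⊕0 = 0
Syndrome s4…s1 = 001 → error at position 1.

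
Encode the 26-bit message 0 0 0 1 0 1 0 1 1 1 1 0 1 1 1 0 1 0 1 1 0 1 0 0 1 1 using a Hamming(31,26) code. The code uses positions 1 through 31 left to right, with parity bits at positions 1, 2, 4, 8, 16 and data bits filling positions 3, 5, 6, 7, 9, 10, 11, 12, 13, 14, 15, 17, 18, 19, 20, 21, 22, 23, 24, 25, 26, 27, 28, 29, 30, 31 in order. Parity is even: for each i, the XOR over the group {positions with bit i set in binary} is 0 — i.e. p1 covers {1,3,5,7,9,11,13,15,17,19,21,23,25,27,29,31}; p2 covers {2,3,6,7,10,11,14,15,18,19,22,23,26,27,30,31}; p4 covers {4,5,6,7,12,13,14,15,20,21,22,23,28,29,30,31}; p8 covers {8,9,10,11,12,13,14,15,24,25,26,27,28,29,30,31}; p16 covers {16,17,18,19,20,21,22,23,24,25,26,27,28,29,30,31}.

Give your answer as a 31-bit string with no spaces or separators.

Place data at non-parity positions: p1 p2 0 p4 0 0 1 p8 0 1 0 1 1 1 1 p16 0 1 1 1 0 1 0 1 1 0 1 0 0 1 1
p1 (pos 1,3,5,7,9,11,13,15,17,19,21,23,25,27,29,31): XOR of data positions = 0⊕0⊕1⊕0⊕0⊕1⊕1⊕0⊕1⊕0⊕0⊕1⊕1⊕0⊕1 = 1
p2 (pos 2,3,6,7,10,11,14,15,18,19,22,23,26,27,30,31): XOR of data positions = 0⊕0⊕1⊕1⊕0⊕1⊕1⊕1⊕1⊕1⊕0⊕0⊕1⊕1⊕1 = 0
p4 (pos 4,5,6,7,12,13,14,15,20,21,22,23,28,29,30,31): XOR of data positions = 0⊕0⊕1⊕1⊕1⊕1⊕1⊕1⊕0⊕1⊕0⊕0⊕0⊕1⊕1 = 1
p8 (pos 8,9,10,11,12,13,14,15,24,25,26,27,28,29,30,31): XOR of data positions = 0⊕1⊕0⊕1⊕1⊕1⊕1⊕1⊕1⊕0⊕1⊕0⊕0⊕1⊕1 = 0
p16 (pos 16,17,18,19,20,21,22,23,24,25,26,27,28,29,30,31): XOR of data positions = 0⊕1⊕1⊕1⊕0⊕1⊕0⊕1⊕1⊕0⊕1⊕0⊕0⊕1⊕1 = 1
Codeword: 1001001001011111011101011010011

1001001001011111011101011010011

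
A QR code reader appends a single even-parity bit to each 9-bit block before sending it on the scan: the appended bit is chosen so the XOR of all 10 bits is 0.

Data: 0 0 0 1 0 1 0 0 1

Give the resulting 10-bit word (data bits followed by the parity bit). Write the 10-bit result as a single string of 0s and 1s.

XOR of the 9 data bits: 0⊕0⊕0⊕1⊕0⊕1⊕0⊕0⊕1 = 1
Parity bit = 1 (so all 10 bits XOR to 0).

0001010011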